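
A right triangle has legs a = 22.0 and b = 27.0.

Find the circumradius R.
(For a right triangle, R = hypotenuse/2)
Hypotenuse c = √(a² + b²) = √(484 + 729) = √1213 ≈ 34.8281
R = c/2 ≈ 34.8281/2 ≈ 17.4141

R = 17.41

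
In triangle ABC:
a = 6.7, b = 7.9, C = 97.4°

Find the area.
Two sides and the included angle (SAS): A = ½·a·b·sin(C) = ½·6.7·7.9·sin(97.4°)
sin(97.4°) ≈ 0.991671
A ≈ ½·52.93·0.991671 = 26.465·0.991671 ≈ 26.2446

Area = 26.24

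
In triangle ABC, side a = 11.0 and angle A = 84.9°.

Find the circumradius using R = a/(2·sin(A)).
R = a/(2·sin(A)) = 11.0/(2·sin(84.9°))
sin(84.9°) ≈ 0.996041
R ≈ 11.0/(2·0.996041) = 11.0/1.99208 ≈ 5.52186

R = 5.522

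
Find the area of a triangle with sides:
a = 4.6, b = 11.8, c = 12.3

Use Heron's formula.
s = (4.6 + 11.8 + 12.3)/2 = 28.7/2 = 14.35
s − a = 9.75, s − b = 2.55, s − c = 2.05
s(s−a)(s−b)(s−c) = 14.35·9.75·2.55·2.05 ≈ 731.393
Area = √731.393 ≈ 27.0443

Area = 27.04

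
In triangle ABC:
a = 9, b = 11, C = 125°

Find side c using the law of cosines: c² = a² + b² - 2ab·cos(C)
c² = 9² + 11² − 2·9·11·cos(125°)
cos(125°) ≈ -0.573576
c² ≈ 81 + 121 − 198·(-0.573576) ≈ 202 + 113.568 ≈ 315.568
c ≈ √315.568 ≈ 17.7642

c = 17.76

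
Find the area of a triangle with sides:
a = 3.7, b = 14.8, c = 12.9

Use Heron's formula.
s = (3.7 + 14.8 + 12.9)/2 = 31.4/2 = 15.7
s − a = 12, s − b = 0.9, s − c = 2.8
s(s−a)(s−b)(s−c) = 15.7·12·0.9·2.8 ≈ 474.768
Area = √474.768 ≈ 21.7892

Area = 21.79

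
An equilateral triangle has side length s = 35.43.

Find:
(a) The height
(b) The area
(a) The height splits the triangle into two 30-60-90 halves: h = s·√3/2 = 35.43·1.73205/2 ≈ 61.3666/2 ≈ 30.6833
(b) Area = (√3/4)·s² = (√3/4)·35.43² = (√3/4)·1255.2849 ≈ 0.433013·1255.2849 ≈ 543.554

Height = 30.68, Area = 543.6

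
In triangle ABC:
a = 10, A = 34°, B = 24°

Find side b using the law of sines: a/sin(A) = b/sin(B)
a/sin(A) = b/sin(B)  ⇒  b = a·sin(B)/sin(A) = 10·sin(24°)/sin(34°)
sin(24°) ≈ 0.406737, sin(34°) ≈ 0.559193
b ≈ 10·0.406737/0.559193 ≈ 4.06737/0.559193 ≈ 7.27364

b = 7.274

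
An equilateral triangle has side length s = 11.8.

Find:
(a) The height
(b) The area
(a) The height splits the triangle into two 30-60-90 halves: h = s·√3/2 = 11.8·1.73205/2 ≈ 20.4382/2 ≈ 10.2191
(b) Area = (√3/4)·s² = (√3/4)·11.8² = (√3/4)·139.24 ≈ 0.433013·139.24 ≈ 60.2927

Height = 10.22, Area = 60.29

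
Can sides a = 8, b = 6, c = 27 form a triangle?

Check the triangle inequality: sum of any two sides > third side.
a + b vs c: 8 + 6 = 14 ≤ 27  ✗
a + c vs b: 8 + 27 = 35 > 6  ✓
b + c vs a: 6 + 27 = 33 > 8  ✓

No: 8 + 6 = 14 is not > 27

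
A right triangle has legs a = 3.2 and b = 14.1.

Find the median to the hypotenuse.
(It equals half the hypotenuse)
Hypotenuse c = √(a² + b²) = √(10.24 + 198.81) = √209.05 ≈ 14.4586
Median to hypotenuse = c/2 ≈ 14.4586/2 ≈ 7.22928

Median = 7.229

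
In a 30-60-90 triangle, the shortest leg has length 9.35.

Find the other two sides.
In a 30-60-90 triangle the sides are in ratio 1 : √3 : 2 (short leg : long leg : hypotenuse).
Long leg = 9.35·√3 ≈ 9.35·1.73205 ≈ 16.1947
Hypotenuse = 2·9.35 = 18.7

Long leg = 9.35√3 = 16.19, Hypotenuse = 18.7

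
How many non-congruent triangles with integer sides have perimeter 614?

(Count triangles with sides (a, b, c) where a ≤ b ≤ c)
Let a ≤ b ≤ c with a + b + c = 614. The only binding inequality is a + b > c, i.e. 614 − c > c, so c < 614/2; and c ≥ 614/3 since c is the largest side.
So 205 ≤ c ≤ 306. For each c, b runs from ⌈(614 − c)/2⌉ up to c (then a = 614 − b − c satisfies 1 ≤ a ≤ b automatically), giving c − ⌈(614 − c)/2⌉ + 1 choices.
Summing over c: 1 + 3 + 4 + 6 + … + 151 + 153  (102 terms, c = 205, …, 306) = 7854
Check (closed form: nearest integer to p²/48 for even p, (p+3)²/48 for odd p): 614²/48 = 376996/48 ≈ 7854.08 → 7854

7854 triangles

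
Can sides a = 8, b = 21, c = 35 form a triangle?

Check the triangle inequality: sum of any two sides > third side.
a + b vs c: 8 + 21 = 29 ≤ 35  ✗
a + c vs b: 8 + 35 = 43 > 21  ✓
b + c vs a: 21 + 35 = 56 > 8  ✓

No: 8 + 21 = 29 is not > 35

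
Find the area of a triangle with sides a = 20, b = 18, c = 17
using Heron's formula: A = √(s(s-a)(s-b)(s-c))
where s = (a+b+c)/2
s = (20 + 18 + 17)/2 = 55/2 = 27.5
s − a = 7.5, s − b = 9.5, s − c = 10.5
s(s−a)(s−b)(s−c) = 27.5·7.5·9.5·10.5 = 20573.4375
Area = √20573.4375 ≈ 143.434

s = 27.5, Area = 143.4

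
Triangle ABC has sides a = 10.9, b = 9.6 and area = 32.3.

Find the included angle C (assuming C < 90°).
Area = ½·a·b·sin(C)  ⇒  sin(C) = 2·Area/(a·b) = 2·32.3/(10.9·9.6) = 64.6/104.64 ≈ 0.617355
C = arcsin(0.617355) ≈ 38.1232° (taking the acute solution since C < 90°)

C = 38.12°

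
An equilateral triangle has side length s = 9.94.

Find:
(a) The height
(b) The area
(a) The height splits the triangle into two 30-60-90 halves: h = s·√3/2 = 9.94·1.73205/2 ≈ 17.2166/2 ≈ 8.60829
(b) Area = (√3/4)·s² = (√3/4)·9.94² = (√3/4)·98.8036 ≈ 0.433013·98.8036 ≈ 42.7832

Height = 8.608, Area = 42.78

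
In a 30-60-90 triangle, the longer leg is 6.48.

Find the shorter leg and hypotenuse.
In a 30-60-90 triangle the sides are in ratio 1 : √3 : 2, so short leg = long leg/√3 and hypotenuse = 2·(short leg).
Short leg = 6.48/√3 ≈ 6.48/1.73205 ≈ 3.74123
Hypotenuse = 2·3.74123 ≈ 7.48246

Short leg = 3.741, Hypotenuse = 7.482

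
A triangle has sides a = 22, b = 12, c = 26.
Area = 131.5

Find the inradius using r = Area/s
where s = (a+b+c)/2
s = (22 + 12 + 26)/2 = 60/2 = 30
r = Area/s = 131.5/30 ≈ 4.38333

r = 4.383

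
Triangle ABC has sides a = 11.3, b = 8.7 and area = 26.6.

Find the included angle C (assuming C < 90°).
Area = ½·a·b·sin(C)  ⇒  sin(C) = 2·Area/(a·b) = 2·26.6/(11.3·8.7) = 53.2/98.31 ≈ 0.541145
C = arcsin(0.541145) ≈ 32.7616° (taking the acute solution since C < 90°)

C = 32.76°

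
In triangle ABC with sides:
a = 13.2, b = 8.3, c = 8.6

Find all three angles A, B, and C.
Law of cosines for each angle (a² = 174.24, b² = 68.89, c² = 73.96):
cos(A) = (b² + c² − a²)/(2bc) = (68.89 + 73.96 − 174.24)/(2·8.3·8.6) = -31.39/142.76 ≈ -0.21988  ⇒  A ≈ 102.702°
cos(B) = (a² + c² − b²)/(2ac) = (174.24 + 73.96 − 68.89)/(2·13.2·8.6) = 179.31/227.04 ≈ 0.789773  ⇒  B ≈ 37.8357°
cos(C) = (a² + b² − c²)/(2ab) = (174.24 + 68.89 − 73.96)/(2·13.2·8.3) = 169.17/219.12 ≈ 0.772043  ⇒  C ≈ 39.4623°
Check: A + B + C ≈ 180°

A = 102.7°, B = 37.84°, C = 39.46°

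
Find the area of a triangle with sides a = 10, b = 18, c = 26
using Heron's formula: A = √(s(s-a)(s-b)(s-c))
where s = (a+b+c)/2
s = (10 + 18 + 26)/2 = 54/2 = 27
s − a = 17, s − b = 9, s − c = 1
s(s−a)(s−b)(s−c) = 27·17·9·1 = 4131
Area = √4131 ≈ 64.2729

s = 27.0, Area = 64.27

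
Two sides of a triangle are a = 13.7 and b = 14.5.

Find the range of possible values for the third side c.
Triangle inequality: |a − b| < c < a + b
|a − b| = |13.7 − 14.5| = 0.8
a + b = 13.7 + 14.5 = 28.2

0.8 < c < 28.2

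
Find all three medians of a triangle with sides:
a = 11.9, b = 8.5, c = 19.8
Median formula: m_a = ½√(2b² + 2c² − a²) (and cyclically). a² = 141.61, b² = 72.25, c² = 392.04.
m_a = ½√(2·72.25 + 2·392.04 − 141.61) = ½√786.97 ≈ ½·28.053 ≈ 14.0265
m_b = ½√(2·141.61 + 2·392.04 − 72.25) = ½√995.05 ≈ ½·31.5444 ≈ 15.7722
m_c = ½√(2·141.61 + 2·72.25 − 392.04) = ½√35.68 ≈ ½·5.97327 ≈ 2.98664

m_a = 14.03, m_b = 15.77, m_c = 2.987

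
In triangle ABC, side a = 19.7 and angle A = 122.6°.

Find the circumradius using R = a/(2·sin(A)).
R = a/(2·sin(A)) = 19.7/(2·sin(122.6°))
sin(122.6°) ≈ 0.842452
R ≈ 19.7/(2·0.842452) = 19.7/1.6849 ≈ 11.6921

R = 11.69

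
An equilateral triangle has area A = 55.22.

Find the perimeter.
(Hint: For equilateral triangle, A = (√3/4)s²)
A = (√3/4)s²  ⇒  s² = 4A/√3 = 4·55.22/√3 = 220.88/1.73205 ≈ 127.525
s ≈ √127.525 ≈ 11.2927
Perimeter = 3s ≈ 3·11.2927 ≈ 33.8781

Perimeter = 33.88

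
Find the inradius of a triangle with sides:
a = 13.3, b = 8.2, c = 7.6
r = Area/s where s is the semi-perimeter.
s = (13.3 + 8.2 + 7.6)/2 = 29.1/2 = 14.55
Area = √(s(s−a)(s−b)(s−c)) = √(14.55·1.25·6.35·6.95) ≈ √802.66 ≈ 28.3313
r ≈ 28.3313/14.55 ≈ 1.94717

r = 1.947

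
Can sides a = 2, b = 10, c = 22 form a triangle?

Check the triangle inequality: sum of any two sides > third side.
a + b vs c: 2 + 10 = 12 ≤ 22  ✗
a + c vs b: 2 + 22 = 24 > 10  ✓
b + c vs a: 10 + 22 = 32 > 2  ✓

No: 2 + 10 = 12 is not > 22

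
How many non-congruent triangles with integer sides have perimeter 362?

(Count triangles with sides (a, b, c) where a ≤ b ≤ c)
Let a ≤ b ≤ c with a + b + c = 362. The only binding inequality is a + b > c, i.e. 362 − c > c, so c < 362/2; and c ≥ 362/3 since c is the largest side.
So 121 ≤ c ≤ 180. For each c, b runs from ⌈(362 − c)/2⌉ up to c (then a = 362 − b − c satisfies 1 ≤ a ≤ b automatically), giving c − ⌈(362 − c)/2⌉ + 1 choices.
Summing over c: 1 + 3 + 4 + 6 + … + 88 + 90  (60 terms, c = 121, …, 180) = 2730
Check (closed form: nearest integer to p²/48 for even p, (p+3)²/48 for odd p): 362²/48 = 131044/48 ≈ 2730.08 → 2730

2730 triangles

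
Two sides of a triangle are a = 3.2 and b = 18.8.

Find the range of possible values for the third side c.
Triangle inequality: |a − b| < c < a + b
|a − b| = |3.2 − 18.8| = 15.6
a + b = 3.2 + 18.8 = 22

15.6 < c < 22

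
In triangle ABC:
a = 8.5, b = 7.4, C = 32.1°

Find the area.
Two sides and the included angle (SAS): A = ½·a·b·sin(C) = ½·8.5·7.4·sin(32.1°)
sin(32.1°) ≈ 0.531399
A ≈ ½·62.9·0.531399 = 31.45·0.531399 ≈ 16.7125

Area = 16.71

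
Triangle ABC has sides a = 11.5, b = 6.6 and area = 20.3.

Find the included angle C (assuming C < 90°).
Area = ½·a·b·sin(C)  ⇒  sin(C) = 2·Area/(a·b) = 2·20.3/(11.5·6.6) = 40.6/75.9 ≈ 0.534914
C = arcsin(0.534914) ≈ 32.3381° (taking the acute solution since C < 90°)

C = 32.34°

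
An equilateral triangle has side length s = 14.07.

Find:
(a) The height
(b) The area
(a) The height splits the triangle into two 30-60-90 halves: h = s·√3/2 = 14.07·1.73205/2 ≈ 24.37/2 ≈ 12.185
(b) Area = (√3/4)·s² = (√3/4)·14.07² = (√3/4)·197.9649 ≈ 0.433013·197.9649 ≈ 85.7213

Height = 12.18, Area = 85.72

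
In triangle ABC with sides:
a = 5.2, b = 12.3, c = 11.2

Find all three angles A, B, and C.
Law of cosines for each angle (a² = 27.04, b² = 151.29, c² = 125.44):
cos(A) = (b² + c² − a²)/(2bc) = (151.29 + 125.44 − 27.04)/(2·12.3·11.2) = 249.69/275.52 ≈ 0.90625  ⇒  A ≈ 25.0078°
cos(B) = (a² + c² − b²)/(2ac) = (27.04 + 125.44 − 151.29)/(2·5.2·11.2) = 1.19/116.48 ≈ 0.0102163  ⇒  B ≈ 89.4146°
cos(C) = (a² + b² − c²)/(2ab) = (27.04 + 151.29 − 125.44)/(2·5.2·12.3) = 52.89/127.92 ≈ 0.413462  ⇒  C ≈ 65.5775°
Check: A + B + C ≈ 180°

A = 25.01°, B = 89.41°, C = 65.58°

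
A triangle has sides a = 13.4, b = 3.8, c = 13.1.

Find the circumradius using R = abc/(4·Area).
First find the area with Heron's formula.
s = (13.4 + 3.8 + 13.1)/2 = 15.15
Area = √(s(s−a)(s−b)(s−c)) = √(15.15·1.75·11.35·2.05) ≈ √616.88 ≈ 24.8371
abc = 13.4·3.8·13.1 = 667.052
R = abc/(4·Area) ≈ 667.052/(4·24.8371) = 667.052/99.3482 ≈ 6.71428

R = 6.714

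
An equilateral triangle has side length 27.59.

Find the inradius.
r = Area/s with s the semi-perimeter.
Area = (√3/4)·27.59² = (√3/4)·761.2081 ≈ 0.433013·761.2081 ≈ 329.613
s = 3·27.59/2 = 41.385
r ≈ 329.613/41.385 ≈ 7.96455
(Equivalently r = side/(2√3) = 27.59/3.4641 ≈ 7.96455.)

r = 7.965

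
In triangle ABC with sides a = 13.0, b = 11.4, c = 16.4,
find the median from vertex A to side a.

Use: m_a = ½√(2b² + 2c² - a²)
m_a = ½√(2·11.4² + 2·16.4² − 13.0²) = ½√(2·129.96 + 2·268.96 − 169) = ½√(259.92 + 537.92 − 169) = ½√628.84
√628.84 ≈ 25.0767, so m_a ≈ 12.5383

m_a = 12.54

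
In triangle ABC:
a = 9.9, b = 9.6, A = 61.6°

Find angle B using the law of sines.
a/sin(A) = b/sin(B)  ⇒  sin(B) = b·sin(A)/a = 9.6·sin(61.6°)/9.9
sin(61.6°) ≈ 0.879649
sin(B) ≈ 9.6·0.879649/9.9 ≈ 8.44463/9.9 ≈ 0.852993
B = arcsin(0.852993) ≈ 58.5387°
(Since b ≤ a we need B ≤ A, so the obtuse alternative 180° − 58.5387° ≈ 121.461° is rejected.)

B = 58.54°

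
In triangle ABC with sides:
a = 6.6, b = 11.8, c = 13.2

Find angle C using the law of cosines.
c² = a² + b² − 2ab·cos(C)  ⇒  cos(C) = (a² + b² − c²)/(2ab)
cos(C) = (6.6² + 11.8² − 13.2²)/(2·6.6·11.8) = (43.56 + 139.24 − 174.24)/155.76 = 8.56/155.76 ≈ 0.0549563
C = arccos(0.0549563) ≈ 86.8496°

C = 86.85°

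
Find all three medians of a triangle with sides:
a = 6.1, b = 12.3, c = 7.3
Median formula: m_a = ½√(2b² + 2c² − a²) (and cyclically). a² = 37.21, b² = 151.29, c² = 53.29.
m_a = ½√(2·151.29 + 2·53.29 − 37.21) = ½√371.95 ≈ ½·19.286 ≈ 9.643
m_b = ½√(2·37.21 + 2·53.29 − 151.29) = ½√29.71 ≈ ½·5.45069 ≈ 2.72534
m_c = ½√(2·37.21 + 2·151.29 − 53.29) = ½√323.71 ≈ ½·17.9919 ≈ 8.99597

m_a = 9.643, m_b = 2.725, m_c = 8.996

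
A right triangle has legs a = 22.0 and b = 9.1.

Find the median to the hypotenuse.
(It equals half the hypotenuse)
Hypotenuse c = √(a² + b²) = √(484 + 82.81) = √566.81 ≈ 23.8078
Median to hypotenuse = c/2 ≈ 23.8078/2 ≈ 11.9039

Median = 11.9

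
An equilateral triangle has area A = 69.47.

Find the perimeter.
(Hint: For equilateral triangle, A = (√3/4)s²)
A = (√3/4)s²  ⇒  s² = 4A/√3 = 4·69.47/√3 = 277.88/1.73205 ≈ 160.434
s ≈ √160.434 ≈ 12.6663
Perimeter = 3s ≈ 3·12.6663 ≈ 37.9988

Perimeter = 38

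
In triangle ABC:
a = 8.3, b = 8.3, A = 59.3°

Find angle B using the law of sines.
a/sin(A) = b/sin(B)  ⇒  sin(B) = b·sin(A)/a = 8.3·sin(59.3°)/8.3
sin(59.3°) ≈ 0.859852
sin(B) ≈ 8.3·0.859852/8.3 ≈ 7.13677/8.3 ≈ 0.859852
B = arcsin(0.859852) ≈ 59.3°
(Since b ≤ a we need B ≤ A, so the obtuse alternative 180° − 59.3° ≈ 120.7° is rejected.)

B = 59.3°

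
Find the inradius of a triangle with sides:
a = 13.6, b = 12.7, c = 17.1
r = Area/s where s is the semi-perimeter.
s = (13.6 + 12.7 + 17.1)/2 = 43.4/2 = 21.7
Area = √(s(s−a)(s−b)(s−c)) = √(21.7·8.1·9·4.6) ≈ √7276.88 ≈ 85.3046
r ≈ 85.3046/21.7 ≈ 3.93109

r = 3.931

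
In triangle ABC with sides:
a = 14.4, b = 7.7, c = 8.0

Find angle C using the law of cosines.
c² = a² + b² − 2ab·cos(C)  ⇒  cos(C) = (a² + b² − c²)/(2ab)
cos(C) = (14.4² + 7.7² − 8.0²)/(2·14.4·7.7) = (207.36 + 59.29 − 64)/221.76 = 202.65/221.76 ≈ 0.913826
C = arccos(0.913826) ≈ 23.9605°

C = 23.96°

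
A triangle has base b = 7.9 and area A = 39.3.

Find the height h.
A = ½·b·h  ⇒  h = 2A/b = 2·39.3/7.9 = 78.6/7.9 ≈ 9.94937

h = 9.949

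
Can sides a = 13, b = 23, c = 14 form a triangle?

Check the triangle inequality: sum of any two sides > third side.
a + b vs c: 13 + 23 = 36 > 14  ✓
a + c vs b: 13 + 14 = 27 > 23  ✓
b + c vs a: 23 + 14 = 37 > 13  ✓

Yes, triangle inequality satisfied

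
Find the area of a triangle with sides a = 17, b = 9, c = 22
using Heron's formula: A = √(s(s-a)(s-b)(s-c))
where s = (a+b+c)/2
s = (17 + 9 + 22)/2 = 48/2 = 24
s − a = 7, s − b = 15, s − c = 2
s(s−a)(s−b)(s−c) = 24·7·15·2 = 5040
Area = √5040 ≈ 70.993

s = 24.0, Area = 70.99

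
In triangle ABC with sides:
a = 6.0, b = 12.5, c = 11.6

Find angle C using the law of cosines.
c² = a² + b² − 2ab·cos(C)  ⇒  cos(C) = (a² + b² − c²)/(2ab)
cos(C) = (6.0² + 12.5² − 11.6²)/(2·6.0·12.5) = (36 + 156.25 − 134.56)/150 = 57.69/150 ≈ 0.3846
C = arccos(0.3846) ≈ 67.3811°

C = 67.38°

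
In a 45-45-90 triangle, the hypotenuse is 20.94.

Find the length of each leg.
In a 45-45-90 triangle hypotenuse = leg·√2, so leg = hypotenuse/√2.
Leg = 20.94/√2 ≈ 20.94/1.41421 ≈ 14.8068

Each leg = 14.81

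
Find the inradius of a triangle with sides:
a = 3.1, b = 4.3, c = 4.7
r = Area/s where s is the semi-perimeter.
s = (3.1 + 4.3 + 4.7)/2 = 12.1/2 = 6.05
Area = √(s(s−a)(s−b)(s−c)) = √(6.05·2.95·1.75·1.35) ≈ √42.1647 ≈ 6.49344
r ≈ 6.49344/6.05 ≈ 1.0733

r = 1.073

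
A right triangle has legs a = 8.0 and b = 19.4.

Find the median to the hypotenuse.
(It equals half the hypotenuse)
Hypotenuse c = √(a² + b²) = √(64 + 376.36) = √440.36 ≈ 20.9848
Median to hypotenuse = c/2 ≈ 20.9848/2 ≈ 10.4924

Median = 10.49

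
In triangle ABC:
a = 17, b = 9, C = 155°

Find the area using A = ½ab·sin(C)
A = ½·a·b·sin(C) = ½·17·9·sin(155°)
sin(155°) ≈ 0.422618
A ≈ ½·153·0.422618 = 76.5·0.422618 ≈ 32.3303

Area = 32.33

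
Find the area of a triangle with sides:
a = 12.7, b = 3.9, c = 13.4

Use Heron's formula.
s = (12.7 + 3.9 + 13.4)/2 = 30/2 = 15
s − a = 2.3, s − b = 11.1, s − c = 1.6
s(s−a)(s−b)(s−c) = 15·2.3·11.1·1.6 ≈ 612.72
Area = √612.72 ≈ 24.7532

Area = 24.75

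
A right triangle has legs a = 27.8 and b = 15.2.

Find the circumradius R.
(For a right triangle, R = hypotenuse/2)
Hypotenuse c = √(a² + b²) = √(772.84 + 231.04) = √1003.88 ≈ 31.6841
R = c/2 ≈ 31.6841/2 ≈ 15.842

R = 15.84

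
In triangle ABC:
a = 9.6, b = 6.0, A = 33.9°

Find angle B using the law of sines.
a/sin(A) = b/sin(B)  ⇒  sin(B) = b·sin(A)/a = 6.0·sin(33.9°)/9.6
sin(33.9°) ≈ 0.557745
sin(B) ≈ 6.0·0.557745/9.6 ≈ 3.34647/9.6 ≈ 0.348591
B = arcsin(0.348591) ≈ 20.4011°
(Since b ≤ a we need B ≤ A, so the obtuse alternative 180° − 20.4011° ≈ 159.599° is rejected.)

B = 20.4°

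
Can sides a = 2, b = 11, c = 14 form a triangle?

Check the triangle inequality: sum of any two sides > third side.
a + b vs c: 2 + 11 = 13 ≤ 14  ✗
a + c vs b: 2 + 14 = 16 > 11  ✓
b + c vs a: 11 + 14 = 25 > 2  ✓

No: 2 + 11 = 13 is not > 14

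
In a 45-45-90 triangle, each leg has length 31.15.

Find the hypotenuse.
In a 45-45-90 triangle the sides are in ratio 1 : 1 : √2, so hypotenuse = leg·√2.
Hypotenuse = 31.15·√2 ≈ 31.15·1.41421 ≈ 44.0528

Hypotenuse = 31.15√2 = 44.05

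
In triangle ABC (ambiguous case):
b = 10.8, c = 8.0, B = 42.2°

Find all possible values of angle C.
b/sin(B) = c/sin(C)  ⇒  sin(C) = c·sin(B)/b = 8.0·sin(42.2°)/10.8
sin(42.2°) ≈ 0.671721
sin(C) ≈ 8.0·0.671721/10.8 ≈ 5.37376/10.8 ≈ 0.497571
Candidate 1: C₁ = arcsin(0.497571) ≈ 29.8394°  →  A = 180° − 42.2° − 29.8394° ≈ 107.961° > 0, valid
Candidate 2: C₂ = 180° − C₁ ≈ 150.161°  →  A = 180° − 42.2° − 150.161° ≈ -12.3606° ≤ 0, not a valid triangle

C = 29.84° (one solution)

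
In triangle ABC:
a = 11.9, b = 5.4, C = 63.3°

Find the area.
Two sides and the included angle (SAS): A = ½·a·b·sin(C) = ½·11.9·5.4·sin(63.3°)
sin(63.3°) ≈ 0.893371
A ≈ ½·64.26·0.893371 = 32.13·0.893371 ≈ 28.704

Area = 28.7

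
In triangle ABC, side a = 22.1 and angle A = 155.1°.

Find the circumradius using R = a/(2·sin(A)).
R = a/(2·sin(A)) = 22.1/(2·sin(155.1°))
sin(155.1°) ≈ 0.421036
R ≈ 22.1/(2·0.421036) = 22.1/0.842072 ≈ 26.2448

R = 26.24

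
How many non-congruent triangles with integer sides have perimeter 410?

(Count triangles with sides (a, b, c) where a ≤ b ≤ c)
Let a ≤ b ≤ c with a + b + c = 410. The only binding inequality is a + b > c, i.e. 410 − c > c, so c < 410/2; and c ≥ 410/3 since c is the largest side.
So 137 ≤ c ≤ 204. For each c, b runs from ⌈(410 − c)/2⌉ up to c (then a = 410 − b − c satisfies 1 ≤ a ≤ b automatically), giving c − ⌈(410 − c)/2⌉ + 1 choices.
Summing over c: 1 + 3 + 4 + 6 + … + 100 + 102  (68 terms, c = 137, …, 204) = 3502
Check (closed form: nearest integer to p²/48 for even p, (p+3)²/48 for odd p): 410²/48 = 168100/48 ≈ 3502.08 → 3502

3502 triangles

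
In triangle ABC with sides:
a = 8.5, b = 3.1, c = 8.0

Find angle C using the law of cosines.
c² = a² + b² − 2ab·cos(C)  ⇒  cos(C) = (a² + b² − c²)/(2ab)
cos(C) = (8.5² + 3.1² − 8.0²)/(2·8.5·3.1) = (72.25 + 9.61 − 64)/52.7 = 17.86/52.7 ≈ 0.338899
C = arccos(0.338899) ≈ 70.1902°

C = 70.19°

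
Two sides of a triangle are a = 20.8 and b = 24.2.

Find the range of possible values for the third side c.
Triangle inequality: |a − b| < c < a + b
|a − b| = |20.8 − 24.2| = 3.4
a + b = 20.8 + 24.2 = 45

3.4 < c < 45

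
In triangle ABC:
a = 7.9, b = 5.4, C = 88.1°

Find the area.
Two sides and the included angle (SAS): A = ½·a·b·sin(C) = ½·7.9·5.4·sin(88.1°)
sin(88.1°) ≈ 0.99945
A ≈ ½·42.66·0.99945 = 21.33·0.99945 ≈ 21.3183

Area = 21.32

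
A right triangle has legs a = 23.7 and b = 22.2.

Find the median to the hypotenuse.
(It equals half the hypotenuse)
Hypotenuse c = √(a² + b²) = √(561.69 + 492.84) = √1054.53 ≈ 32.4735
Median to hypotenuse = c/2 ≈ 32.4735/2 ≈ 16.2368

Median = 16.24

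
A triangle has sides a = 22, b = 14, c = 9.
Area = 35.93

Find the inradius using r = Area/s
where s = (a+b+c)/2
s = (22 + 14 + 9)/2 = 45/2 = 22.5
r = Area/s = 35.93/22.5 ≈ 1.59689

r = 1.597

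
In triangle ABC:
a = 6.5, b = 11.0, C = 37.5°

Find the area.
Two sides and the included angle (SAS): A = ½·a·b·sin(C) = ½·6.5·11.0·sin(37.5°)
sin(37.5°) ≈ 0.608761
A ≈ ½·71.5·0.608761 = 35.75·0.608761 ≈ 21.7632

Area = 21.76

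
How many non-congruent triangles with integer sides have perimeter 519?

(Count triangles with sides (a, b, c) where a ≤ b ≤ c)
Let a ≤ b ≤ c with a + b + c = 519. The only binding inequality is a + b > c, i.e. 519 − c > c, so c < 519/2; and c ≥ 519/3 since c is the largest side.
So 173 ≤ c ≤ 259. For each c, b runs from ⌈(519 − c)/2⌉ up to c (then a = 519 − b − c satisfies 1 ≤ a ≤ b automatically), giving c − ⌈(519 − c)/2⌉ + 1 choices.
Summing over c: 1 + 2 + 4 + 5 + … + 128 + 130  (87 terms, c = 173, …, 259) = 5677
Check (closed form: nearest integer to p²/48 for even p, (p+3)²/48 for odd p): (519+3)²/48 = 522²/48 = 272484/48 ≈ 5676.75 → 5677

5677 triangles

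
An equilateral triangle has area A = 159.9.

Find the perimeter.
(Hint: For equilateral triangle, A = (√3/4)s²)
A = (√3/4)s²  ⇒  s² = 4A/√3 = 4·159.9/√3 = 639.6/1.73205 ≈ 369.273
s ≈ √369.273 ≈ 19.2165
Perimeter = 3s ≈ 3·19.2165 ≈ 57.6495

Perimeter = 57.65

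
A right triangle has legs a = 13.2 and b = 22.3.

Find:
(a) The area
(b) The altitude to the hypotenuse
(a) The legs are perpendicular, so Area = ½·a·b = ½·13.2·22.3 = ½·294.36 = 147.18
(b) Hypotenuse c = √(a² + b²) = √(174.24 + 497.29) = √671.53 ≈ 25.9139
    Area = ½·c·h_c  ⇒  h_c = 2·Area/c = 294.36/25.9139 ≈ 11.3592

Area = 147.18, h_c = 11.36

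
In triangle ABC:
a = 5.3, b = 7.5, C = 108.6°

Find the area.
Two sides and the included angle (SAS): A = ½·a·b·sin(C) = ½·5.3·7.5·sin(108.6°)
sin(108.6°) ≈ 0.947768
A ≈ ½·39.75·0.947768 = 19.875·0.947768 ≈ 18.8369

Area = 18.84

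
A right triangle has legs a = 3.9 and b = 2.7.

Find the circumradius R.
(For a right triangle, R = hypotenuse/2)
Hypotenuse c = √(a² + b²) = √(15.21 + 7.29) = √22.5 ≈ 4.74342
R = c/2 ≈ 4.74342/2 ≈ 2.37171

R = 2.372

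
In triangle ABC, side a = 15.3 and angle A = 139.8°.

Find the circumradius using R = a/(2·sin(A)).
R = a/(2·sin(A)) = 15.3/(2·sin(139.8°))
sin(139.8°) ≈ 0.645458
R ≈ 15.3/(2·0.645458) = 15.3/1.29092 ≈ 11.8521

R = 11.85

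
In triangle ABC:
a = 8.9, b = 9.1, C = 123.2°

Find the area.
Two sides and the included angle (SAS): A = ½·a·b·sin(C) = ½·8.9·9.1·sin(123.2°)
sin(123.2°) ≈ 0.836764
A ≈ ½·80.99·0.836764 = 40.495·0.836764 ≈ 33.8848

Area = 33.88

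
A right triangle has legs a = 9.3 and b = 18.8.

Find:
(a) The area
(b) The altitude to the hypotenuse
(a) The legs are perpendicular, so Area = ½·a·b = ½·9.3·18.8 = ½·174.84 = 87.42
(b) Hypotenuse c = √(a² + b²) = √(86.49 + 353.44) = √439.93 ≈ 20.9745
    Area = ½·c·h_c  ⇒  h_c = 2·Area/c = 174.84/20.9745 ≈ 8.33583

Area = 87.42, h_c = 8.336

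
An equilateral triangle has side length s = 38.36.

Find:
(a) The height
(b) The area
(a) The height splits the triangle into two 30-60-90 halves: h = s·√3/2 = 38.36·1.73205/2 ≈ 66.4415/2 ≈ 33.2207
(b) Area = (√3/4)·s² = (√3/4)·38.36² = (√3/4)·1471.4896 ≈ 0.433013·1471.4896 ≈ 637.174

Height = 33.22, Area = 637.2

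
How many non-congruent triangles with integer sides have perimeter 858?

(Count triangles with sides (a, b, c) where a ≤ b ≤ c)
Let a ≤ b ≤ c with a + b + c = 858. The only binding inequality is a + b > c, i.e. 858 − c > c, so c < 858/2; and c ≥ 858/3 since c is the largest side.
So 286 ≤ c ≤ 428. For each c, b runs from ⌈(858 − c)/2⌉ up to c (then a = 858 − b − c satisfies 1 ≤ a ≤ b automatically), giving c − ⌈(858 − c)/2⌉ + 1 choices.
Summing over c: 1 + 2 + 4 + 5 + … + 212 + 214  (143 terms, c = 286, …, 428) = 15337
Check (closed form: nearest integer to p²/48 for even p, (p+3)²/48 for odd p): 858²/48 = 736164/48 ≈ 15336.75 → 15337

15337 triangles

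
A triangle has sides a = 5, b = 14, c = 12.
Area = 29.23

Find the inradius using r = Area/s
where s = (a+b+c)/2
s = (5 + 14 + 12)/2 = 31/2 = 15.5
r = Area/s = 29.23/15.5 ≈ 1.88581

r = 1.886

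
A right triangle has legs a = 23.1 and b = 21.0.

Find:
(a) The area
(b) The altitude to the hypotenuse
(a) The legs are perpendicular, so Area = ½·a·b = ½·23.1·21.0 = ½·485.1 = 242.55
(b) Hypotenuse c = √(a² + b²) = √(533.61 + 441) = √974.61 ≈ 31.2187
    Area = ½·c·h_c  ⇒  h_c = 2·Area/c = 485.1/31.2187 ≈ 15.5387

Area = 242.55, h_c = 15.54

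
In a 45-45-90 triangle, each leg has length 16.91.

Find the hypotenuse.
In a 45-45-90 triangle the sides are in ratio 1 : 1 : √2, so hypotenuse = leg·√2.
Hypotenuse = 16.91·√2 ≈ 16.91·1.41421 ≈ 23.9144

Hypotenuse = 16.91√2 = 23.91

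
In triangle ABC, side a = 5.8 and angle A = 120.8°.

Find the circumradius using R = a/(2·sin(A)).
R = a/(2·sin(A)) = 5.8/(2·sin(120.8°))
sin(120.8°) ≈ 0.85896
R ≈ 5.8/(2·0.85896) = 5.8/1.71792 ≈ 3.37618

R = 3.376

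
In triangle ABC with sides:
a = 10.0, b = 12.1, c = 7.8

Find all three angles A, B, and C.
Law of cosines for each angle (a² = 100, b² = 146.41, c² = 60.84):
cos(A) = (b² + c² − a²)/(2bc) = (146.41 + 60.84 − 100)/(2·12.1·7.8) = 107.25/188.76 ≈ 0.568182  ⇒  A ≈ 55.3765°
cos(B) = (a² + c² − b²)/(2ac) = (100 + 60.84 − 146.41)/(2·10.0·7.8) = 14.43/156 ≈ 0.0925  ⇒  B ≈ 84.6926°
cos(C) = (a² + b² − c²)/(2ab) = (100 + 146.41 − 60.84)/(2·10.0·12.1) = 185.57/242 ≈ 0.766818  ⇒  C ≈ 39.931°
Check: A + B + C ≈ 180°

A = 55.38°, B = 84.69°, C = 39.93°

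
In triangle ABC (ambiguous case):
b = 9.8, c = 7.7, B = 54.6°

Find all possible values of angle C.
b/sin(B) = c/sin(C)  ⇒  sin(C) = c·sin(B)/b = 7.7·sin(54.6°)/9.8
sin(54.6°) ≈ 0.815128
sin(C) ≈ 7.7·0.815128/9.8 ≈ 6.27648/9.8 ≈ 0.640458
Candidate 1: C₁ = arcsin(0.640458) ≈ 39.8259°  →  A = 180° − 54.6° − 39.8259° ≈ 85.5741° > 0, valid
Candidate 2: C₂ = 180° − C₁ ≈ 140.174°  →  A = 180° − 54.6° − 140.174° ≈ -14.7741° ≤ 0, not a valid triangle

C = 39.83° (one solution)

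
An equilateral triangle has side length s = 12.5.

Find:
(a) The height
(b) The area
(a) The height splits the triangle into two 30-60-90 halves: h = s·√3/2 = 12.5·1.73205/2 ≈ 21.6506/2 ≈ 10.8253
(b) Area = (√3/4)·s² = (√3/4)·12.5² = (√3/4)·156.25 ≈ 0.433013·156.25 ≈ 67.6582

Height = 10.83, Area = 67.66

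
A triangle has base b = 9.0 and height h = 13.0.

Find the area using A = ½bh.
A = ½·b·h = ½·9.0·13.0 = ½·117 = 58.5

Area = 58.5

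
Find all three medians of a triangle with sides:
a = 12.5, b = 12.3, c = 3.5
Median formula: m_a = ½√(2b² + 2c² − a²) (and cyclically). a² = 156.25, b² = 151.29, c² = 12.25.
m_a = ½√(2·151.29 + 2·12.25 − 156.25) = ½√170.83 ≈ ½·13.0702 ≈ 6.5351
m_b = ½√(2·156.25 + 2·12.25 − 151.29) = ½√185.71 ≈ ½·13.6275 ≈ 6.81377
m_c = ½√(2·156.25 + 2·151.29 − 12.25) = ½√602.83 ≈ ½·24.5526 ≈ 12.2763

m_a = 6.535, m_b = 6.814, m_c = 12.28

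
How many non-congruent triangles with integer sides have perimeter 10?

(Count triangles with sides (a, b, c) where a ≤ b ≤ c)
Let a ≤ b ≤ c with a + b + c = 10. The only binding inequality is a + b > c, i.e. 10 − c > c, so c < 10/2; and c ≥ 10/3 since c is the largest side.
So 4 ≤ c ≤ 4. For each c, b runs from ⌈(10 − c)/2⌉ up to c (then a = 10 − b − c satisfies 1 ≤ a ≤ b automatically), giving c − ⌈(10 − c)/2⌉ + 1 choices.
Summing over c: 2 = 2
Check (closed form: nearest integer to p²/48 for even p, (p+3)²/48 for odd p): 10²/48 = 100/48 ≈ 2.08 → 2

2 triangles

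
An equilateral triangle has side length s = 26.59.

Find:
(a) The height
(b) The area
(a) The height splits the triangle into two 30-60-90 halves: h = s·√3/2 = 26.59·1.73205/2 ≈ 46.0552/2 ≈ 23.0276
(b) Area = (√3/4)·s² = (√3/4)·26.59² = (√3/4)·707.0281 ≈ 0.433013·707.0281 ≈ 306.152

Height = 23.03, Area = 306.2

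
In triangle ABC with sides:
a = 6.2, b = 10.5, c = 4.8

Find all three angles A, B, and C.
Law of cosines for each angle (a² = 38.44, b² = 110.25, c² = 23.04):
cos(A) = (b² + c² − a²)/(2bc) = (110.25 + 23.04 − 38.44)/(2·10.5·4.8) = 94.85/100.8 ≈ 0.940972  ⇒  A ≈ 19.7845°
cos(B) = (a² + c² − b²)/(2ac) = (38.44 + 23.04 − 110.25)/(2·6.2·4.8) = -48.77/59.52 ≈ -0.819388  ⇒  B ≈ 145.024°
cos(C) = (a² + b² − c²)/(2ab) = (38.44 + 110.25 − 23.04)/(2·6.2·10.5) = 125.65/130.2 ≈ 0.965054  ⇒  C ≈ 15.1919°
Check: A + B + C ≈ 180°

A = 19.78°, B = 145°, C = 15.19°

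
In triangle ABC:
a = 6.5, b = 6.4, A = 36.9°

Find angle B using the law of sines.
a/sin(A) = b/sin(B)  ⇒  sin(B) = b·sin(A)/a = 6.4·sin(36.9°)/6.5
sin(36.9°) ≈ 0.60042
sin(B) ≈ 6.4·0.60042/6.5 ≈ 3.84269/6.5 ≈ 0.591183
B = arcsin(0.591183) ≈ 36.241°
(Since b ≤ a we need B ≤ A, so the obtuse alternative 180° − 36.241° ≈ 143.759° is rejected.)

B = 36.24°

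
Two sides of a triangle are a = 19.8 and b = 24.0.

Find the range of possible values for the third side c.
Triangle inequality: |a − b| < c < a + b
|a − b| = |19.8 − 24.0| = 4.2
a + b = 19.8 + 24.0 = 43.8

4.2 < c < 43.8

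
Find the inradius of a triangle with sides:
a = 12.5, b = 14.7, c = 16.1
r = Area/s where s is the semi-perimeter.
s = (12.5 + 14.7 + 16.1)/2 = 43.3/2 = 21.65
Area = √(s(s−a)(s−b)(s−c)) = √(21.65·9.15·6.95·5.55) ≈ √7641.12 ≈ 87.4135
r ≈ 87.4135/21.65 ≈ 4.03757

r = 4.038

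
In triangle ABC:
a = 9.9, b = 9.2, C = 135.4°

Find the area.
Two sides and the included angle (SAS): A = ½·a·b·sin(C) = ½·9.9·9.2·sin(135.4°)
sin(135.4°) ≈ 0.702153
A ≈ ½·91.08·0.702153 = 45.54·0.702153 ≈ 31.9761

Area = 31.98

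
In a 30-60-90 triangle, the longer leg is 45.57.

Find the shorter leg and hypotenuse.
In a 30-60-90 triangle the sides are in ratio 1 : √3 : 2, so short leg = long leg/√3 and hypotenuse = 2·(short leg).
Short leg = 45.57/√3 ≈ 45.57/1.73205 ≈ 26.3099
Hypotenuse = 2·26.3099 ≈ 52.6197

Short leg = 26.31, Hypotenuse = 52.62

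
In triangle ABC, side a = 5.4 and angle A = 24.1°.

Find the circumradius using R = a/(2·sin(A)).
R = a/(2·sin(A)) = 5.4/(2·sin(24.1°))
sin(24.1°) ≈ 0.40833
R ≈ 5.4/(2·0.40833) = 5.4/0.816661 ≈ 6.61229

R = 6.612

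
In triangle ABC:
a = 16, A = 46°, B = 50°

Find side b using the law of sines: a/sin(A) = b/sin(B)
a/sin(A) = b/sin(B)  ⇒  b = a·sin(B)/sin(A) = 16·sin(50°)/sin(46°)
sin(50°) ≈ 0.766044, sin(46°) ≈ 0.71934
b ≈ 16·0.766044/0.71934 ≈ 12.2567/0.71934 ≈ 17.0388

b = 17.04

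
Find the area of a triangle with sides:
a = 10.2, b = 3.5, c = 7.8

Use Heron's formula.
s = (10.2 + 3.5 + 7.8)/2 = 21.5/2 = 10.75
s − a = 0.55, s − b = 7.25, s − c = 2.95
s(s−a)(s−b)(s−c) = 10.75·0.55·7.25·2.95 ≈ 126.454
Area = √126.454 ≈ 11.2452

Area = 11.25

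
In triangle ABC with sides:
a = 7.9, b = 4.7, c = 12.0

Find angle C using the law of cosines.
c² = a² + b² − 2ab·cos(C)  ⇒  cos(C) = (a² + b² − c²)/(2ab)
cos(C) = (7.9² + 4.7² − 12.0²)/(2·7.9·4.7) = (62.41 + 22.09 − 144)/74.26 = -59.5/74.26 ≈ -0.801239
C = arccos(-0.801239) ≈ 143.249°

C = 143.2°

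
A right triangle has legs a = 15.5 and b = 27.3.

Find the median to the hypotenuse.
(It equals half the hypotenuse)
Hypotenuse c = √(a² + b²) = √(240.25 + 745.29) = √985.54 ≈ 31.3933
Median to hypotenuse = c/2 ≈ 31.3933/2 ≈ 15.6967

Median = 15.7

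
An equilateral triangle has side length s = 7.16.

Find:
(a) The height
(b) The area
(a) The height splits the triangle into two 30-60-90 halves: h = s·√3/2 = 7.16·1.73205/2 ≈ 12.4015/2 ≈ 6.20074
(b) Area = (√3/4)·s² = (√3/4)·7.16² = (√3/4)·51.2656 ≈ 0.433013·51.2656 ≈ 22.1987

Height = 6.201, Area = 22.2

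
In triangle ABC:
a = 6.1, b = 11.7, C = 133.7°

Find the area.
Two sides and the included angle (SAS): A = ½·a·b·sin(C) = ½·6.1·11.7·sin(133.7°)
sin(133.7°) ≈ 0.722967
A ≈ ½·71.37·0.722967 = 35.685·0.722967 ≈ 25.7991

Area = 25.8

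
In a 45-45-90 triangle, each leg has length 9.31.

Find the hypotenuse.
In a 45-45-90 triangle the sides are in ratio 1 : 1 : √2, so hypotenuse = leg·√2.
Hypotenuse = 9.31·√2 ≈ 9.31·1.41421 ≈ 13.1663

Hypotenuse = 9.31√2 = 13.17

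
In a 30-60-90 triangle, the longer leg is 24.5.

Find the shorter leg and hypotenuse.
In a 30-60-90 triangle the sides are in ratio 1 : √3 : 2, so short leg = long leg/√3 and hypotenuse = 2·(short leg).
Short leg = 24.5/√3 ≈ 24.5/1.73205 ≈ 14.1451
Hypotenuse = 2·14.1451 ≈ 28.2902

Short leg = 14.15, Hypotenuse = 28.29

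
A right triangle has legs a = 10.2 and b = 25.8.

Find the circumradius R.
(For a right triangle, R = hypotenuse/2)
Hypotenuse c = √(a² + b²) = √(104.04 + 665.64) = √769.68 ≈ 27.7431
R = c/2 ≈ 27.7431/2 ≈ 13.8716

R = 13.87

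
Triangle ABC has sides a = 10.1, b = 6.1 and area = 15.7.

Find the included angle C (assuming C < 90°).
Area = ½·a·b·sin(C)  ⇒  sin(C) = 2·Area/(a·b) = 2·15.7/(10.1·6.1) = 31.4/61.61 ≈ 0.509658
C = arcsin(0.509658) ≈ 30.641° (taking the acute solution since C < 90°)

C = 30.64°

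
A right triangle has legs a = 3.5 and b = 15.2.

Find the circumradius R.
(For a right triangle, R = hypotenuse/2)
Hypotenuse c = √(a² + b²) = √(12.25 + 231.04) = √243.29 ≈ 15.5978
R = c/2 ≈ 15.5978/2 ≈ 7.79888

R = 7.799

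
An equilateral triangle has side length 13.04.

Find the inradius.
r = Area/s with s the semi-perimeter.
Area = (√3/4)·13.04² = (√3/4)·170.0416 ≈ 0.433013·170.0416 ≈ 73.6302
s = 3·13.04/2 = 19.56
r ≈ 73.6302/19.56 ≈ 3.76432
(Equivalently r = side/(2√3) = 13.04/3.4641 ≈ 3.76432.)

r = 3.764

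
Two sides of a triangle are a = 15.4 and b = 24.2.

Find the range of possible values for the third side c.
Triangle inequality: |a − b| < c < a + b
|a − b| = |15.4 − 24.2| = 8.8
a + b = 15.4 + 24.2 = 39.6

8.8 < c < 39.6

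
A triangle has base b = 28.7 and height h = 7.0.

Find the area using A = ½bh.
A = ½·b·h = ½·28.7·7.0 = ½·200.9 = 100.45

Area = 100.45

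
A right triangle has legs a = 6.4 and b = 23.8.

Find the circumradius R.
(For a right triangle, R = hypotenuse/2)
Hypotenuse c = √(a² + b²) = √(40.96 + 566.44) = √607.4 ≈ 24.6455
R = c/2 ≈ 24.6455/2 ≈ 12.3227

R = 12.32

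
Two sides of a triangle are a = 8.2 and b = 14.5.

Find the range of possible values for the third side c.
Triangle inequality: |a − b| < c < a + b
|a − b| = |8.2 − 14.5| = 6.3
a + b = 8.2 + 14.5 = 22.7

6.3 < c < 22.7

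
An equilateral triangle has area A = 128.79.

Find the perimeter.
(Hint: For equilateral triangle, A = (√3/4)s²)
A = (√3/4)s²  ⇒  s² = 4A/√3 = 4·128.79/√3 = 515.16/1.73205 ≈ 297.428
s ≈ √297.428 ≈ 17.2461
Perimeter = 3s ≈ 3·17.2461 ≈ 51.7383

Perimeter = 51.74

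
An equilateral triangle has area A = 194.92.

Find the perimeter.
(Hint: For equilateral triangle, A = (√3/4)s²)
A = (√3/4)s²  ⇒  s² = 4A/√3 = 4·194.92/√3 = 779.68/1.73205 ≈ 450.148
s ≈ √450.148 ≈ 21.2167
Perimeter = 3s ≈ 3·21.2167 ≈ 63.6501

Perimeter = 63.65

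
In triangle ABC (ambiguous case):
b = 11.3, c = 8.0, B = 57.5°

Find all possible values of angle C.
b/sin(B) = c/sin(C)  ⇒  sin(C) = c·sin(B)/b = 8.0·sin(57.5°)/11.3
sin(57.5°) ≈ 0.843391
sin(C) ≈ 8.0·0.843391/11.3 ≈ 6.74713/11.3 ≈ 0.597091
Candidate 1: C₁ = arcsin(0.597091) ≈ 36.6619°  →  A = 180° − 57.5° − 36.6619° ≈ 85.8381° > 0, valid
Candidate 2: C₂ = 180° − C₁ ≈ 143.338°  →  A = 180° − 57.5° − 143.338° ≈ -20.8381° ≤ 0, not a valid triangle

C = 36.66° (one solution)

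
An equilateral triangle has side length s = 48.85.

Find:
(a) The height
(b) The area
(a) The height splits the triangle into two 30-60-90 halves: h = s·√3/2 = 48.85·1.73205/2 ≈ 84.6107/2 ≈ 42.3053
(b) Area = (√3/4)·s² = (√3/4)·48.85² = (√3/4)·2386.3225 ≈ 0.433013·2386.3225 ≈ 1033.31

Height = 42.31, Area = 1033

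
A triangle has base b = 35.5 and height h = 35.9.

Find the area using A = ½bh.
A = ½·b·h = ½·35.5·35.9 = ½·1274.45 = 637.225

Area = 637.225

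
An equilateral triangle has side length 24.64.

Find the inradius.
r = Area/s with s the semi-perimeter.
Area = (√3/4)·24.64² = (√3/4)·607.1296 ≈ 0.433013·607.1296 ≈ 262.895
s = 3·24.64/2 = 36.96
r ≈ 262.895/36.96 ≈ 7.11296
(Equivalently r = side/(2√3) = 24.64/3.4641 ≈ 7.11296.)

r = 7.113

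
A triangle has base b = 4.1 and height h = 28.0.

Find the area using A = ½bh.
A = ½·b·h = ½·4.1·28.0 = ½·114.8 = 57.4

Area = 57.4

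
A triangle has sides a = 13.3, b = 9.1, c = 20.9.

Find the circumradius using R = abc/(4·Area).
First find the area with Heron's formula.
s = (13.3 + 9.1 + 20.9)/2 = 21.65
Area = √(s(s−a)(s−b)(s−c)) = √(21.65·8.35·12.55·0.75) ≈ √1701.57 ≈ 41.2501
abc = 13.3·9.1·20.9 = 2529.527
R = abc/(4·Area) ≈ 2529.527/(4·41.2501) = 2529.527/165 ≈ 15.3304

R = 15.33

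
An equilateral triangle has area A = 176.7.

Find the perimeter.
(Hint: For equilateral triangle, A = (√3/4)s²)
A = (√3/4)s²  ⇒  s² = 4A/√3 = 4·176.7/√3 = 706.8/1.73205 ≈ 408.071
s ≈ √408.071 ≈ 20.2008
Perimeter = 3s ≈ 3·20.2008 ≈ 60.6023

Perimeter = 60.6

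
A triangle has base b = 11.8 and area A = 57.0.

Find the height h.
A = ½·b·h  ⇒  h = 2A/b = 2·57.0/11.8 = 114/11.8 ≈ 9.66102

h = 9.661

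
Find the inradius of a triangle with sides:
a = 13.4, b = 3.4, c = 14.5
r = Area/s where s is the semi-perimeter.
s = (13.4 + 3.4 + 14.5)/2 = 31.3/2 = 15.65
Area = √(s(s−a)(s−b)(s−c)) = √(15.65·2.25·12.25·1.15) ≈ √496.056 ≈ 22.2723
r ≈ 22.2723/15.65 ≈ 1.42315

r = 1.423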